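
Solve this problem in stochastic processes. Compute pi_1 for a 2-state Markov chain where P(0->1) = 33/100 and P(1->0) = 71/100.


Stationary distribution: pi_0 = p10/(p01+p10), pi_1 = p01/(p01+p10)
p01 = 0.3300, p10 = 0.7100
pi_1 = 0.3173

0.3173


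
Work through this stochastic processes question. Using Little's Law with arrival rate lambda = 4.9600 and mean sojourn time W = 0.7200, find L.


Little's Law: L = lambda * W
= 4.9600 * 0.7200
= 3.5712

3.5712


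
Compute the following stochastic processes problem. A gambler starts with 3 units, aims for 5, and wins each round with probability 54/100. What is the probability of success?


Gambler's ruin formula:
r = q/p = 0.4600/0.5400 = 0.8519
P(win) = (1 - r^i)/(1 - r^N)
= (1 - 0.8519^3)/(1 - 0.8519^5)
= 0.6925

0.6925


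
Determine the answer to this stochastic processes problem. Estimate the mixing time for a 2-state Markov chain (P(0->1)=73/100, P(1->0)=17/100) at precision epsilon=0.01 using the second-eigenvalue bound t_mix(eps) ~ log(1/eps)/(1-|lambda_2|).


lambda_2 = |1 - p01 - p10| = |1 - 0.7300 - 0.1700| = 0.1000
t_mix ~ log(1/eps)/(1 - |lambda_2|)
= log(100)/(1 - 0.1000) = 4.6052/0.9000
= 5.1169

5.1169


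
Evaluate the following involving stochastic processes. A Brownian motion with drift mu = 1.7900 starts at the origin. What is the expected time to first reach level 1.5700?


Expected first passage time = a/mu
= 1.5700/1.7900
= 0.8771

0.8771


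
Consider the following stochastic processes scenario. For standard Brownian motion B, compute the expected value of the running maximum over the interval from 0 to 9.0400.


E(max B(s)) = sqrt(2t/pi)
= sqrt(2*9.0400/pi)
= sqrt(5.7550)
= 2.3990

2.3990


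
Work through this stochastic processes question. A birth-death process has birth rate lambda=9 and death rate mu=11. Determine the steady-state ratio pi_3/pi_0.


For birth-death process, pi_n/pi_0 = (lambda/mu)^n
= (9/11)^3
= 0.5477

0.5477


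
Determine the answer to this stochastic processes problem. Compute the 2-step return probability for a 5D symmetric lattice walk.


P(return in 2 steps) = P(reverse first step) = 1/(2d)
= 1/10
= 0.1000

0.1000


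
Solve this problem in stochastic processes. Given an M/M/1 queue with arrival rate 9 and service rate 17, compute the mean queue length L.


rho = 9/17 = 0.5294
L = rho/(1-rho)
= 0.5294/0.4706
= 1.1250

1.1250


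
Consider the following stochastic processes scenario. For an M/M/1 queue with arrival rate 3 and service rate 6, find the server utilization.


rho = lambda/mu
= 3/6
= 0.5000

0.5000


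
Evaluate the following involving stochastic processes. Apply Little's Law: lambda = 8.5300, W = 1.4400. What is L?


Little's Law: L = lambda * W
= 8.5300 * 1.4400
= 12.2832

12.2832


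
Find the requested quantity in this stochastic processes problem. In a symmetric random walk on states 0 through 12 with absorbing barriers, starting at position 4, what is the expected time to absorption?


For symmetric RW on 0,...,N with absorbing barriers, E(i) = i*(N-i)
E(4) = 4 * 8 = 32

32


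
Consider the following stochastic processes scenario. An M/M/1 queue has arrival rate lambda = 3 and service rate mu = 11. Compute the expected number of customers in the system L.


rho = 3/11 = 0.2727
L = rho/(1-rho)
= 0.2727/0.7273
= 0.3750

0.3750


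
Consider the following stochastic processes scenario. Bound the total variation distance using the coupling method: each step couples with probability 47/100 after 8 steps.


TV distance bound <= (1-delta)^n
= (1 - 0.4700)^8
= 0.5300^8
= 0.0062

0.0062


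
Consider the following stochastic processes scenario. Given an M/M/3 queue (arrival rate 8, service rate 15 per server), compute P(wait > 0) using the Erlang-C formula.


a = lambda/mu = 0.5333
rho = a/c = 0.1778
Erlang-C formula applied:
C(c,a) = 0.0180

0.0180


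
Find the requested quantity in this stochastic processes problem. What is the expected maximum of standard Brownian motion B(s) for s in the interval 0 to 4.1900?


E(max B(s)) = sqrt(2t/pi)
= sqrt(2*4.1900/pi)
= sqrt(2.6674)
= 1.6332

1.6332


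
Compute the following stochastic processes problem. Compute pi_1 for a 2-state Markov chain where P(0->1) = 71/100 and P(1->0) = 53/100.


Stationary distribution: pi_0 = p10/(p01+p10), pi_1 = p01/(p01+p10)
p01 = 0.7100, p10 = 0.5300
pi_1 = 0.5726

0.5726


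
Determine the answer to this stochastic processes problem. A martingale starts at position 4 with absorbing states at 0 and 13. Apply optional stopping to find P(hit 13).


By optional stopping theorem: E(M at tau) = M(0) = 4
P(hit 13)*13 + P(hit 0)*0 = 4
P(hit 13) = (4 - 0)/(13 - 0) = 4/13 = 0.3077

0.3077


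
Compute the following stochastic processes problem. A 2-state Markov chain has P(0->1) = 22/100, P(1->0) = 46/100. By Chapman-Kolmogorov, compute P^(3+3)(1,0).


P^6 = P^3 * P^3
Computing via matrix multiplication of the transition matrix.
Entry (1,0) of P^6 = 0.6757

0.6757


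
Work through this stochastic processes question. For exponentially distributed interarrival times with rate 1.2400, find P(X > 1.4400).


P(X > t) = exp(-lambda * t)
= exp(-1.2400 * 1.4400)
= exp(-1.7856) = 0.1677

0.1677


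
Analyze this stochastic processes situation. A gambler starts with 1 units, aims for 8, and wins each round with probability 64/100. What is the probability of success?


Gambler's ruin formula:
r = q/p = 0.3600/0.6400 = 0.5625
P(win) = (1 - r^i)/(1 - r^N)
= (1 - 0.5625^1)/(1 - 0.5625^8)
= 0.4419

0.4419


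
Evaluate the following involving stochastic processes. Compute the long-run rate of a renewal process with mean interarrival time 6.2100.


Long-run renewal rate = 1/E(X)
= 1/6.2100
= 0.1610

0.1610


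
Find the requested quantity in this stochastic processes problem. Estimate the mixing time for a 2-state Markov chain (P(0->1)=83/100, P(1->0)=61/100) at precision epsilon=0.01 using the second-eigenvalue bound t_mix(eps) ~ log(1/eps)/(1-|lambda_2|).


lambda_2 = |1 - p01 - p10| = |1 - 0.8300 - 0.6100| = 0.4400
t_mix ~ log(1/eps)/(1 - |lambda_2|)
= log(100)/(1 - 0.4400) = 4.6052/0.5600
= 8.2235

8.2235


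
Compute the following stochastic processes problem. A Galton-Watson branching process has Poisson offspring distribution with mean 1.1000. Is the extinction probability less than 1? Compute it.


Since mu = 1.1000 > 1, extinction prob q < 1.
Solve s = exp(mu*(s-1)) iteratively.
q = 0.8239

0.8239


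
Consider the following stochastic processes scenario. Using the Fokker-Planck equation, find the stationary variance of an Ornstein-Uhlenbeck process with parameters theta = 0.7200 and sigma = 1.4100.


Stationary variance = sigma^2 / (2*theta)
= 1.4100^2 / (2*0.7200)
= 1.9881 / 1.4400
= 1.3806

1.3806


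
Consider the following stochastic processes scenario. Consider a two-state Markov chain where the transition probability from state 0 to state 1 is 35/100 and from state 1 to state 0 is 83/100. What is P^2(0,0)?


Computing P^2 by matrix multiplication.
P = [[0.6500, 0.3500], [0.8300, 0.1700]]
After raising P to the power 2:
P^2(0,0) = 0.7130

0.7130


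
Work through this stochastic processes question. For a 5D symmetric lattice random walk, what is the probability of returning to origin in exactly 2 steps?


P(return in 2 steps) = P(reverse first step) = 1/(2d)
= 1/10
= 0.1000

0.1000


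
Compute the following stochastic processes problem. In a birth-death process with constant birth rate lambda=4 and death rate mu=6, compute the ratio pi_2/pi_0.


For birth-death process, pi_n/pi_0 = (lambda/mu)^n
= (4/6)^2
= 0.4444

0.4444


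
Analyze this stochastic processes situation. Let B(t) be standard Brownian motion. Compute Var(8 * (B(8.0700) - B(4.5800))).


Var(alpha*(B(t)-B(s))) = alpha^2 * (t-s)
= 8^2 * (8.0700 - 4.5800)
= 64 * 3.4900
= 223.3600

223.3600


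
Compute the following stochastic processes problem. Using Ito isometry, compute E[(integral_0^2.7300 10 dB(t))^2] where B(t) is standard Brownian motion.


By Ito isometry: E[(int f dB)^2] = int f^2 dt
= 10^2 * 2.7300
= 100 * 2.7300 = 273.0000

273.0000


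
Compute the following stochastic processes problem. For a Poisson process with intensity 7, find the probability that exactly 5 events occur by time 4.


P(N(t)=k) = (lambda*t)^k * exp(-lambda*t) / k!
lambda*t = 28
= 28^5 * exp(-28) / 5!
= 17210368 * 6.9144e-13 / 120
= 9.9166e-08

9.9166e-08


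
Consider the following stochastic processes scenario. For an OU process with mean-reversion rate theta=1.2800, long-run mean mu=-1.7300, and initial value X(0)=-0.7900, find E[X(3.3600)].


E[X(t)] = mu + (X(0) - mu)*exp(-theta*t)
= -1.7300 + (-0.7900 - -1.7300)*exp(-1.2800*3.3600)
= -1.7300 + 0.9400 * 0.0136
= -1.7173

-1.7173


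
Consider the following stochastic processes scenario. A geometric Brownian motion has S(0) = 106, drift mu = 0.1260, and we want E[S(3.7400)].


E[S(t)] = S(0) * exp(mu * t)
= 106 * exp(0.1260 * 3.7400)
= 106 * 1.6020
= 169.8098

169.8098


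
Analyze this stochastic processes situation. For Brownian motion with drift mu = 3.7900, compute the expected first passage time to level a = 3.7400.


Expected first passage time = a/mu
= 3.7400/3.7900
= 0.9868

0.9868


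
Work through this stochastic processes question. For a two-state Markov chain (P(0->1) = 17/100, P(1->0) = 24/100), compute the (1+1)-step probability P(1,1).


P^2 = P^1 * P^1
Computing via matrix multiplication of the transition matrix.
Entry (1,1) of P^2 = 0.6184

0.6184


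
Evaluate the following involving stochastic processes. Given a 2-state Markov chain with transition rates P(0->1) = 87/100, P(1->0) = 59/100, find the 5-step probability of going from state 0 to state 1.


Computing P^5 by matrix multiplication.
P = [[0.1300, 0.8700], [0.5900, 0.4100]]
After raising P to the power 5:
P^5(0,1) = 0.6082

0.6082


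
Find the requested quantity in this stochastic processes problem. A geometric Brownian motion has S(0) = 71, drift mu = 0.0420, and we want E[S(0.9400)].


E[S(t)] = S(0) * exp(mu * t)
= 71 * exp(0.0420 * 0.9400)
= 71 * 1.0403
= 73.8591

73.8591


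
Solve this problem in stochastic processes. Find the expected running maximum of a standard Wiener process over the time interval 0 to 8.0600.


E(max B(s)) = sqrt(2t/pi)
= sqrt(2*8.0600/pi)
= sqrt(5.1312)
= 2.2652

2.2652


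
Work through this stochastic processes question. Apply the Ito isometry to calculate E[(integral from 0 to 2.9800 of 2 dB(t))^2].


By Ito isometry: E[(int f dB)^2] = int f^2 dt
= 2^2 * 2.9800
= 4 * 2.9800 = 11.9200

11.9200


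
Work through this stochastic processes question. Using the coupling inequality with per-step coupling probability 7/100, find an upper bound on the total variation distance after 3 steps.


TV distance bound <= (1-delta)^n
= (1 - 0.0700)^3
= 0.9300^3
= 0.8044

0.8044


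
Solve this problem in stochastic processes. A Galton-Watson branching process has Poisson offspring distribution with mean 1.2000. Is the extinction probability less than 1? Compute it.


Since mu = 1.2000 > 1, extinction prob q < 1.
Solve s = exp(mu*(s-1)) iteratively.
q = 0.6863

0.6863


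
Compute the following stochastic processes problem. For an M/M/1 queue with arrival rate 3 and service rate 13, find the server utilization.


rho = lambda/mu
= 3/13
= 0.2308

0.2308


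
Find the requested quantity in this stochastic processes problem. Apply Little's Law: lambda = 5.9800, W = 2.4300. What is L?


Little's Law: L = lambda * W
= 5.9800 * 2.4300
= 14.5314

14.5314


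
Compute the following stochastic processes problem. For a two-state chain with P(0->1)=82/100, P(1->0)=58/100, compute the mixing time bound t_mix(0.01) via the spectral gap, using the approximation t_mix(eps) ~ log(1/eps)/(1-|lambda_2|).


lambda_2 = |1 - p01 - p10| = |1 - 0.8200 - 0.5800| = 0.4000
t_mix ~ log(1/eps)/(1 - |lambda_2|)
= log(100)/(1 - 0.4000) = 4.6052/0.6000
= 7.6753

7.6753


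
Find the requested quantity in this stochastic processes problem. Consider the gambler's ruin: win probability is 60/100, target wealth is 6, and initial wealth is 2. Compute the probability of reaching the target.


Gambler's ruin formula:
r = q/p = 0.4000/0.6000 = 0.6667
P(win) = (1 - r^i)/(1 - r^N)
= (1 - 0.6667^2)/(1 - 0.6667^6)
= 0.6090

0.6090


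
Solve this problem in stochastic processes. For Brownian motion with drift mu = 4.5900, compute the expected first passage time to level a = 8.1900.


Expected first passage time = a/mu
= 8.1900/4.5900
= 1.7843

1.7843


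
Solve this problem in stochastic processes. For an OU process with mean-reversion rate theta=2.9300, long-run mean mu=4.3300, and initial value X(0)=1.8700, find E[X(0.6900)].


E[X(t)] = mu + (X(0) - mu)*exp(-theta*t)
= 4.3300 + (1.8700 - 4.3300)*exp(-2.9300*0.6900)
= 4.3300 + -2.4600 * 0.1324
= 4.0042

4.0042


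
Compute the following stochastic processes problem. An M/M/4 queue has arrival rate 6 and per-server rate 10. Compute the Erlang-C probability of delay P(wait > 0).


a = lambda/mu = 0.6000
rho = a/c = 0.1500
Erlang-C formula applied:
C(c,a) = 0.0035

0.0035


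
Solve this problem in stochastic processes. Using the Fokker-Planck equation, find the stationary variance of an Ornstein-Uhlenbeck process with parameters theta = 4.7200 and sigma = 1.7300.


Stationary variance = sigma^2 / (2*theta)
= 1.7300^2 / (2*4.7200)
= 2.9929 / 9.4400
= 0.3170

0.3170


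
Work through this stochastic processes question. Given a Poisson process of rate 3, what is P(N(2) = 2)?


P(N(t)=k) = (lambda*t)^k * exp(-lambda*t) / k!
lambda*t = 6
= 6^2 * exp(-6) / 2!
= 36 * 0.0025 / 2
= 0.0446

0.0446


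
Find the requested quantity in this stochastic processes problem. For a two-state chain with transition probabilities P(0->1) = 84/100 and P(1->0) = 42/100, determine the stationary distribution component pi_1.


Stationary distribution: pi_0 = p10/(p01+p10), pi_1 = p01/(p01+p10)
p01 = 0.8400, p10 = 0.4200
pi_1 = 0.6667

0.6667


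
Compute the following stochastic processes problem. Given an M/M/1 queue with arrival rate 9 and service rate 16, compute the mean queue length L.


rho = 9/16 = 0.5625
L = rho/(1-rho)
= 0.5625/0.4375
= 1.2857

1.2857


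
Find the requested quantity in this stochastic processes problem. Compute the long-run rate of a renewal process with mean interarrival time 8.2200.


Long-run renewal rate = 1/E(X)
= 1/8.2200
= 0.1217

0.1217


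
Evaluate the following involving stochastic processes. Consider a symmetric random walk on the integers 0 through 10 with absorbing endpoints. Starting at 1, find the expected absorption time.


For symmetric RW on 0,...,N with absorbing barriers, E(i) = i*(N-i)
E(1) = 1 * 9 = 9

9


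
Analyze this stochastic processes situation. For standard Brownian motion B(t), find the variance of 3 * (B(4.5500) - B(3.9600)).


Var(alpha*(B(t)-B(s))) = alpha^2 * (t-s)
= 3^2 * (4.5500 - 3.9600)
= 9 * 0.5900
= 5.3100

5.3100


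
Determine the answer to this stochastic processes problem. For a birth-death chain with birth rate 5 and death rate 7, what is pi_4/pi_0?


For birth-death process, pi_n/pi_0 = (lambda/mu)^n
= (5/7)^4
= 0.2603

0.2603


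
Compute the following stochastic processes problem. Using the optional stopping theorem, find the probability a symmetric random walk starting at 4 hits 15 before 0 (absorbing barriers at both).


By optional stopping theorem: E(M at tau) = M(0) = 4
P(hit 15)*15 + P(hit 0)*0 = 4
P(hit 15) = (4 - 0)/(15 - 0) = 4/15 = 0.2667

0.2667


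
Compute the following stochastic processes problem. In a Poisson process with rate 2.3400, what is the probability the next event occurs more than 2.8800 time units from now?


P(X > t) = exp(-lambda * t)
= exp(-2.3400 * 2.8800)
= exp(-6.7392) = 0.0012

0.0012


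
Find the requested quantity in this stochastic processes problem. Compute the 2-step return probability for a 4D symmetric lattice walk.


P(return in 2 steps) = P(reverse first step) = 1/(2d)
= 1/8
= 0.1250

0.1250


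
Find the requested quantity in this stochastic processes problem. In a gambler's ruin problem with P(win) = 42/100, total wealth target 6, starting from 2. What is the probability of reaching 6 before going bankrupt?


Gambler's ruin formula:
r = q/p = 0.5800/0.4200 = 1.3810
P(win) = (1 - r^i)/(1 - r^N)
= (1 - 1.3810^2)/(1 - 1.3810^6)
= 0.1528

0.1528


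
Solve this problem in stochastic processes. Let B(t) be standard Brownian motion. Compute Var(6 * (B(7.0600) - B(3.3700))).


Var(alpha*(B(t)-B(s))) = alpha^2 * (t-s)
= 6^2 * (7.0600 - 3.3700)
= 36 * 3.6900
= 132.8400

132.8400


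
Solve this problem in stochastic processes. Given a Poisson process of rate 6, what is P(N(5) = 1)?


P(N(t)=k) = (lambda*t)^k * exp(-lambda*t) / k!
lambda*t = 30
= 30^1 * exp(-30) / 1!
= 30 * 9.3576e-14 / 1
= 2.8073e-12

2.8073e-12


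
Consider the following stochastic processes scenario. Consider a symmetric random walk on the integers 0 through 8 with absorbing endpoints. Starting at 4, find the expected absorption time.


For symmetric RW on 0,...,N with absorbing barriers, E(i) = i*(N-i)
E(4) = 4 * 4 = 16

16


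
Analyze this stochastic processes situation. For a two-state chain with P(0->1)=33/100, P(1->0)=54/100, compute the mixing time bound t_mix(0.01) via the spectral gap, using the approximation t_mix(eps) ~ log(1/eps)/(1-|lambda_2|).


lambda_2 = |1 - p01 - p10| = |1 - 0.3300 - 0.5400| = 0.1300
t_mix ~ log(1/eps)/(1 - |lambda_2|)
= log(100)/(1 - 0.1300) = 4.6052/0.8700
= 5.2933

5.2933


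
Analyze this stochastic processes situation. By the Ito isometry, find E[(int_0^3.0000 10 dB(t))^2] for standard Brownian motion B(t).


By Ito isometry: E[(int f dB)^2] = int f^2 dt
= 10^2 * 3.0000
= 100 * 3.0000 = 300.0000

300.0000


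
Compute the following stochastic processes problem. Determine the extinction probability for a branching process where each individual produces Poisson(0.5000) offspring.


Since mu = 0.5000 <= 1, extinction probability = 1.

1.0000


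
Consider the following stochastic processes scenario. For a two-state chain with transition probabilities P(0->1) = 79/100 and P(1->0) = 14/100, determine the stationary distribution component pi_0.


Stationary distribution: pi_0 = p10/(p01+p10), pi_1 = p01/(p01+p10)
p01 = 0.7900, p10 = 0.1400
pi_0 = 0.1505

0.1505


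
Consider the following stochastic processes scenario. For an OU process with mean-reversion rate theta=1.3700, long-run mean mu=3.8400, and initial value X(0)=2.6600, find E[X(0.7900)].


E[X(t)] = mu + (X(0) - mu)*exp(-theta*t)
= 3.8400 + (2.6600 - 3.8400)*exp(-1.3700*0.7900)
= 3.8400 + -1.1800 * 0.3388
= 3.4402

3.4402


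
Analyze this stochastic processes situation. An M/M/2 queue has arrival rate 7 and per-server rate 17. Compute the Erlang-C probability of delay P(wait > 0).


a = lambda/mu = 0.4118
rho = a/c = 0.2059
Erlang-C formula applied:
C(c,a) = 0.0703

0.0703


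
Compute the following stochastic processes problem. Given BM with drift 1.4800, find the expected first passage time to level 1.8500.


Expected first passage time = a/mu
= 1.8500/1.4800
= 1.2500

1.2500


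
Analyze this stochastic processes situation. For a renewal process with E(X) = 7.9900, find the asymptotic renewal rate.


Long-run renewal rate = 1/E(X)
= 1/7.9900
= 0.1252

0.1252


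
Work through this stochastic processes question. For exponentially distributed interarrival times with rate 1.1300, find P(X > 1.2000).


P(X > t) = exp(-lambda * t)
= exp(-1.1300 * 1.2000)
= exp(-1.3560) = 0.2577

0.2577


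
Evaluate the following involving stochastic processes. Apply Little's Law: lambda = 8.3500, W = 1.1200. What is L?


Little's Law: L = lambda * W
= 8.3500 * 1.1200
= 9.3520

9.3520


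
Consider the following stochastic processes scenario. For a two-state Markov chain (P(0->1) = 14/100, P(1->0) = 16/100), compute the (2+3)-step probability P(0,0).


P^5 = P^2 * P^3
Computing via matrix multiplication of the transition matrix.
Entry (0,0) of P^5 = 0.6118

0.6118


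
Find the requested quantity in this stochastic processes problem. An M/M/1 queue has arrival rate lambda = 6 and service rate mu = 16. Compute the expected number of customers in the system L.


rho = 6/16 = 0.3750
L = rho/(1-rho)
= 0.3750/0.6250
= 0.6000

0.6000


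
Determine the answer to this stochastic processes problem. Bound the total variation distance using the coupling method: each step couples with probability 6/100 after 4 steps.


TV distance bound <= (1-delta)^n
= (1 - 0.0600)^4
= 0.9400^4
= 0.7807

0.7807


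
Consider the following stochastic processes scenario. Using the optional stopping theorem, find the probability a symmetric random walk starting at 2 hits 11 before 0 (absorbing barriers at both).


By optional stopping theorem: E(M at tau) = M(0) = 2
P(hit 11)*11 + P(hit 0)*0 = 2
P(hit 11) = (2 - 0)/(11 - 0) = 2/11 = 0.1818

0.1818


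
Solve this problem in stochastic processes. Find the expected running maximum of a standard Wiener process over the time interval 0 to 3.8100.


E(max B(s)) = sqrt(2t/pi)
= sqrt(2*3.8100/pi)
= sqrt(2.4255)
= 1.5574

1.5574


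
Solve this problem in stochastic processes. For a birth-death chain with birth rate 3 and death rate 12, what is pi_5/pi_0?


For birth-death process, pi_n/pi_0 = (lambda/mu)^n
= (3/12)^5
= 9.7656e-04

9.7656e-04


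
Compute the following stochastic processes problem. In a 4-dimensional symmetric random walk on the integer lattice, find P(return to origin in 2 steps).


P(return in 2 steps) = P(reverse first step) = 1/(2d)
= 1/8
= 0.1250

0.1250


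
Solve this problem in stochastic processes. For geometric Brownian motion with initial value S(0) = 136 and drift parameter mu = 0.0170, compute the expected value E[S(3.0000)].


E[S(t)] = S(0) * exp(mu * t)
= 136 * exp(0.0170 * 3.0000)
= 136 * 1.0523
= 143.1159

143.1159


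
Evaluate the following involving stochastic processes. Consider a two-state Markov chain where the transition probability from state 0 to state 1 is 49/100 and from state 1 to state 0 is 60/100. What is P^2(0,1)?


Computing P^2 by matrix multiplication.
P = [[0.5100, 0.4900], [0.6000, 0.4000]]
After raising P to the power 2:
P^2(0,1) = 0.4459

0.4459


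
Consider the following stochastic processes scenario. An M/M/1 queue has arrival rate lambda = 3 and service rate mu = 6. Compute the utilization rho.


rho = lambda/mu
= 3/6
= 0.5000

0.5000


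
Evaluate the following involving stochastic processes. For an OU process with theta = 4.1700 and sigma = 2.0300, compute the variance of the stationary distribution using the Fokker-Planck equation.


Stationary variance = sigma^2 / (2*theta)
= 2.0300^2 / (2*4.1700)
= 4.1209 / 8.3400
= 0.4941

0.4941


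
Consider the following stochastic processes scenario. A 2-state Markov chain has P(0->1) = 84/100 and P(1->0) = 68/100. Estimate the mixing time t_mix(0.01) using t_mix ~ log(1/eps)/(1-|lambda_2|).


lambda_2 = |1 - p01 - p10| = |1 - 0.8400 - 0.6800| = 0.5200
t_mix ~ log(1/eps)/(1 - |lambda_2|)
= log(100)/(1 - 0.5200) = 4.6052/0.4800
= 9.5941

9.5941


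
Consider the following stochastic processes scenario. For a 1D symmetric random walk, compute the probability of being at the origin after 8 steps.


P(S(8) = 0) = C(8,4) / 4^4
= 70 / 256
= 0.2734

0.2734


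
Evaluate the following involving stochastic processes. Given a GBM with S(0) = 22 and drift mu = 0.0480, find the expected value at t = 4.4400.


E[S(t)] = S(0) * exp(mu * t)
= 22 * exp(0.0480 * 4.4400)
= 22 * 1.2375
= 27.2257

27.2257


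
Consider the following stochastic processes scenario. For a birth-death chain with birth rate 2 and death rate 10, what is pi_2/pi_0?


For birth-death process, pi_n/pi_0 = (lambda/mu)^n
= (2/10)^2
= 0.0400

0.0400


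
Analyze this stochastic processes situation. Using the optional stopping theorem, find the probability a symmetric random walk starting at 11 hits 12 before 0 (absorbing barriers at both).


By optional stopping theorem: E(M at tau) = M(0) = 11
P(hit 12)*12 + P(hit 0)*0 = 11
P(hit 12) = (11 - 0)/(12 - 0) = 11/12 = 0.9167

0.9167


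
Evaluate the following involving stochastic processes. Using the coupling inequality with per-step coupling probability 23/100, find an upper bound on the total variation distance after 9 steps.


TV distance bound <= (1-delta)^n
= (1 - 0.2300)^9
= 0.7700^9
= 0.0952

0.0952


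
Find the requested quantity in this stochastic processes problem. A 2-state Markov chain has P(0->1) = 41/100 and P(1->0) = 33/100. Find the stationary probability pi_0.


Stationary distribution: pi_0 = p10/(p01+p10), pi_1 = p01/(p01+p10)
p01 = 0.4100, p10 = 0.3300
pi_0 = 0.4459

0.4459


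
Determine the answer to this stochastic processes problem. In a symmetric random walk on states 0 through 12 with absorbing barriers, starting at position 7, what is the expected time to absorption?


For symmetric RW on 0,...,N with absorbing barriers, E(i) = i*(N-i)
E(7) = 7 * 5 = 35

35


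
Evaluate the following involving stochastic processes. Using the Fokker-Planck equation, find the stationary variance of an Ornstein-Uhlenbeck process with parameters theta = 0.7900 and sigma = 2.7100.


Stationary variance = sigma^2 / (2*theta)
= 2.7100^2 / (2*0.7900)
= 7.3441 / 1.5800
= 4.6482

4.6482


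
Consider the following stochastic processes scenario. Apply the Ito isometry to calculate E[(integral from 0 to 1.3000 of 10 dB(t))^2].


By Ito isometry: E[(int f dB)^2] = int f^2 dt
= 10^2 * 1.3000
= 100 * 1.3000 = 130.0000

130.0000


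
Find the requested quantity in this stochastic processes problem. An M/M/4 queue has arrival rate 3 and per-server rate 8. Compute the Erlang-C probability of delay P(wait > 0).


a = lambda/mu = 0.3750
rho = a/c = 0.0938
Erlang-C formula applied:
C(c,a) = 6.2488e-04

6.2488e-04


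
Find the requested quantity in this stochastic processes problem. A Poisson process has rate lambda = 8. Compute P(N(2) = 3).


P(N(t)=k) = (lambda*t)^k * exp(-lambda*t) / k!
lambda*t = 16
= 16^3 * exp(-16) / 3!
= 4096 * 1.1254e-07 / 6
= 7.6824e-05

7.6824e-05


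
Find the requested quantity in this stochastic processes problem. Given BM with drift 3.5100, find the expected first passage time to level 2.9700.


Expected first passage time = a/mu
= 2.9700/3.5100
= 0.8462

0.8462


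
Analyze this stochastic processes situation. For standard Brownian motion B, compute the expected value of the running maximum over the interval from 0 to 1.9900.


E(max B(s)) = sqrt(2t/pi)
= sqrt(2*1.9900/pi)
= sqrt(1.2669)
= 1.1256

1.1256


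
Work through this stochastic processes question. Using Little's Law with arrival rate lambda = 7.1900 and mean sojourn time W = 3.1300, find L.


Little's Law: L = lambda * W
= 7.1900 * 3.1300
= 22.5047

22.5047


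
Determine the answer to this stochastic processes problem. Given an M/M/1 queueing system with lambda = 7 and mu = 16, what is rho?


rho = lambda/mu
= 7/16
= 0.4375

0.4375


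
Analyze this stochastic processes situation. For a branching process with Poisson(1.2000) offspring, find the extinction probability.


Since mu = 1.2000 > 1, extinction prob q < 1.
Solve s = exp(mu*(s-1)) iteratively.
q = 0.6863

0.6863


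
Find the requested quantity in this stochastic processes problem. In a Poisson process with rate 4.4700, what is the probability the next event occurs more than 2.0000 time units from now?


P(X > t) = exp(-lambda * t)
= exp(-4.4700 * 2.0000)
= exp(-8.9400) = 1.3104e-04

1.3104e-04


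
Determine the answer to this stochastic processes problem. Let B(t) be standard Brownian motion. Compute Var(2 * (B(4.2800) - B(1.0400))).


Var(alpha*(B(t)-B(s))) = alpha^2 * (t-s)
= 2^2 * (4.2800 - 1.0400)
= 4 * 3.2400
= 12.9600

12.9600


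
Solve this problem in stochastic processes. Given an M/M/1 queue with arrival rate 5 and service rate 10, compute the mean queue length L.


rho = 5/10 = 0.5000
L = rho/(1-rho)
= 0.5000/0.5000
= 1.0000

1.0000


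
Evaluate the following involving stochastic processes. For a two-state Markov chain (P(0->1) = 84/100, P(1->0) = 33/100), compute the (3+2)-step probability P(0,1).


P^5 = P^3 * P^2
Computing via matrix multiplication of the transition matrix.
Entry (0,1) of P^5 = 0.7181

0.7181


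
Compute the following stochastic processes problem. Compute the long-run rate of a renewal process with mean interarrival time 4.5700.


Long-run renewal rate = 1/E(X)
= 1/4.5700
= 0.2188

0.2188


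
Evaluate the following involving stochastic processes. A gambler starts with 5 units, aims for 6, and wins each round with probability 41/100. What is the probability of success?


Gambler's ruin formula:
r = q/p = 0.5900/0.4100 = 1.4390
P(win) = (1 - r^i)/(1 - r^N)
= (1 - 1.4390^5)/(1 - 1.4390^6)
= 0.6562

0.6562


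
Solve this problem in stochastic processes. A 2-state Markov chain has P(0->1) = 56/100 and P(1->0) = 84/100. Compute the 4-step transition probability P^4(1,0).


Computing P^4 by matrix multiplication.
P = [[0.4400, 0.5600], [0.8400, 0.1600]]
After raising P to the power 4:
P^4(1,0) = 0.5846

0.5846


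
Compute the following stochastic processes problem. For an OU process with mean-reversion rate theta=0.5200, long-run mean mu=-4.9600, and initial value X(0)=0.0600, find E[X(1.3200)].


E[X(t)] = mu + (X(0) - mu)*exp(-theta*t)
= -4.9600 + (0.0600 - -4.9600)*exp(-0.5200*1.3200)
= -4.9600 + 5.0200 * 0.5034
= -2.4330

-2.4330


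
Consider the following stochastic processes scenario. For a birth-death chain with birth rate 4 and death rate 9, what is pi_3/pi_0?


For birth-death process, pi_n/pi_0 = (lambda/mu)^n
= (4/9)^3
= 0.0878

0.0878


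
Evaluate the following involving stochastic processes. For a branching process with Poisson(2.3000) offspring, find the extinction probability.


Since mu = 2.3000 > 1, extinction prob q < 1.
Solve s = exp(mu*(s-1)) iteratively.
q = 0.1376

0.1376


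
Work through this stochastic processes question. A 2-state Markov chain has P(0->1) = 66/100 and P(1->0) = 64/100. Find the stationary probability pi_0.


Stationary distribution: pi_0 = p10/(p01+p10), pi_1 = p01/(p01+p10)
p01 = 0.6600, p10 = 0.6400
pi_0 = 0.4923

0.4923


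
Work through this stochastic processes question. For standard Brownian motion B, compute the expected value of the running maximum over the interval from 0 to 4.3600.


E(max B(s)) = sqrt(2t/pi)
= sqrt(2*4.3600/pi)
= sqrt(2.7757)
= 1.6660

1.6660


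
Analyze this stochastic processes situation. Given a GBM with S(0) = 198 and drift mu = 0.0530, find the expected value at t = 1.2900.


E[S(t)] = S(0) * exp(mu * t)
= 198 * exp(0.0530 * 1.2900)
= 198 * 1.0708
= 212.0108

212.0108


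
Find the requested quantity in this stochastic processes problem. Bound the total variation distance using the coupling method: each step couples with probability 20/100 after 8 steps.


TV distance bound <= (1-delta)^n
= (1 - 0.2000)^8
= 0.8000^8
= 0.1678

0.1678


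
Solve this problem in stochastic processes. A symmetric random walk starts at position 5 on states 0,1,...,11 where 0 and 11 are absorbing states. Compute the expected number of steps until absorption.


For symmetric RW on 0,...,N with absorbing barriers, E(i) = i*(N-i)
E(5) = 5 * 6 = 30

30


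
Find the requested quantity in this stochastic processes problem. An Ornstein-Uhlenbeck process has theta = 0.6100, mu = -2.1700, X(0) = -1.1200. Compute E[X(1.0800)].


E[X(t)] = mu + (X(0) - mu)*exp(-theta*t)
= -2.1700 + (-1.1200 - -2.1700)*exp(-0.6100*1.0800)
= -2.1700 + 1.0500 * 0.5175
= -1.6267

-1.6267


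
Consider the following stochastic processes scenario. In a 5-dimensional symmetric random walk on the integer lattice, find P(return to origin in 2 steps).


P(return in 2 steps) = P(reverse first step) = 1/(2d)
= 1/10
= 0.1000

0.1000


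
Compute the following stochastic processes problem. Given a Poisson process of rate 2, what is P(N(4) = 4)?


P(N(t)=k) = (lambda*t)^k * exp(-lambda*t) / k!
lambda*t = 8
= 8^4 * exp(-8) / 4!
= 4096 * 3.3546e-04 / 24
= 0.0573

0.0573


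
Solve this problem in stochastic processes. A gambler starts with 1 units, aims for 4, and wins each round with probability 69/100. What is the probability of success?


Gambler's ruin formula:
r = q/p = 0.3100/0.6900 = 0.4493
P(win) = (1 - r^i)/(1 - r^N)
= (1 - 0.4493^1)/(1 - 0.4493^4)
= 0.5741

0.5741


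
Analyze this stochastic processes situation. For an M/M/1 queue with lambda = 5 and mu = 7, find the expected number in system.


rho = 5/7 = 0.7143
L = rho/(1-rho)
= 0.7143/0.2857
= 2.5000

2.5000


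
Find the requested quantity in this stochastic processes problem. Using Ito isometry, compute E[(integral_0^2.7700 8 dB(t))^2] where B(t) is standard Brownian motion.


By Ito isometry: E[(int f dB)^2] = int f^2 dt
= 8^2 * 2.7700
= 64 * 2.7700 = 177.2800

177.2800


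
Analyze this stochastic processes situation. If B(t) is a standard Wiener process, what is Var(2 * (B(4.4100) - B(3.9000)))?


Var(alpha*(B(t)-B(s))) = alpha^2 * (t-s)
= 2^2 * (4.4100 - 3.9000)
= 4 * 0.5100
= 2.0400

2.0400


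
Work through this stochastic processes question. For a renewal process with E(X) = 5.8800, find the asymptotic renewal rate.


Long-run renewal rate = 1/E(X)
= 1/5.8800
= 0.1701

0.1701


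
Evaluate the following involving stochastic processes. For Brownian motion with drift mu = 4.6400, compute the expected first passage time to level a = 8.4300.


Expected first passage time = a/mu
= 8.4300/4.6400
= 1.8168

1.8168


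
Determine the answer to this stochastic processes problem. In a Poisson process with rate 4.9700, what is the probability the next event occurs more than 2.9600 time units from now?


P(X > t) = exp(-lambda * t)
= exp(-4.9700 * 2.9600)
= exp(-14.7112) = 4.0833e-07

4.0833e-07


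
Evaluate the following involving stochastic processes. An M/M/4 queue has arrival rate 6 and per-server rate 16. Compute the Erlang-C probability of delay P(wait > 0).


a = lambda/mu = 0.3750
rho = a/c = 0.0938
Erlang-C formula applied:
C(c,a) = 6.2488e-04

6.2488e-04


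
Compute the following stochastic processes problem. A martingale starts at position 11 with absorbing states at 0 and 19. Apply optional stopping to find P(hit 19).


By optional stopping theorem: E(M at tau) = M(0) = 11
P(hit 19)*19 + P(hit 0)*0 = 11
P(hit 19) = (11 - 0)/(19 - 0) = 11/19 = 0.5789

0.5789


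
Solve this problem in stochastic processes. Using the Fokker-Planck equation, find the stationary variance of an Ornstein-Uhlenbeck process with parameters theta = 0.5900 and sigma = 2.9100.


Stationary variance = sigma^2 / (2*theta)
= 2.9100^2 / (2*0.5900)
= 8.4681 / 1.1800
= 7.1764

7.1764


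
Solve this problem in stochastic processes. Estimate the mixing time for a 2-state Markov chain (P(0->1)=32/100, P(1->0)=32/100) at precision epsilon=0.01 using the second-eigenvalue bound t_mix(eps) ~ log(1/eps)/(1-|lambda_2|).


lambda_2 = |1 - p01 - p10| = |1 - 0.3200 - 0.3200| = 0.3600
t_mix ~ log(1/eps)/(1 - |lambda_2|)
= log(100)/(1 - 0.3600) = 4.6052/0.6400
= 7.1956

7.1956


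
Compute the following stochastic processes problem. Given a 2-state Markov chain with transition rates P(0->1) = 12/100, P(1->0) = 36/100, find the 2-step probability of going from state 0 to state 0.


Computing P^2 by matrix multiplication.
P = [[0.8800, 0.1200], [0.3600, 0.6400]]
After raising P to the power 2:
P^2(0,0) = 0.8176

0.8176


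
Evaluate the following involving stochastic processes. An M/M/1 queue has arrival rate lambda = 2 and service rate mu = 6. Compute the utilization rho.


rho = lambda/mu
= 2/6
= 0.3333

0.3333


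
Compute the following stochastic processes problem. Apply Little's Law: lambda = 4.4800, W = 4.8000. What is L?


Little's Law: L = lambda * W
= 4.4800 * 4.8000
= 21.5040

21.5040


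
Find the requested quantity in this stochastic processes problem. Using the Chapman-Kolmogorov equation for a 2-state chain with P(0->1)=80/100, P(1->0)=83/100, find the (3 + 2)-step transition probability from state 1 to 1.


P^5 = P^3 * P^2
Computing via matrix multiplication of the transition matrix.
Entry (1,1) of P^5 = 0.4403

0.4403


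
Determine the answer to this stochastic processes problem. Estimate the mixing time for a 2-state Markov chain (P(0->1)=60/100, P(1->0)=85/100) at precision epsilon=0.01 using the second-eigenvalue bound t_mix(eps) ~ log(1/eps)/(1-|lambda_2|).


lambda_2 = |1 - p01 - p10| = |1 - 0.6000 - 0.8500| = 0.4500
t_mix ~ log(1/eps)/(1 - |lambda_2|)
= log(100)/(1 - 0.4500) = 4.6052/0.5500
= 8.3730

8.3730


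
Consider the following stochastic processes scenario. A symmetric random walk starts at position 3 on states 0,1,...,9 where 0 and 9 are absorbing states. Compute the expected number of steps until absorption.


For symmetric RW on 0,...,N with absorbing barriers, E(i) = i*(N-i)
E(3) = 3 * 6 = 18

18


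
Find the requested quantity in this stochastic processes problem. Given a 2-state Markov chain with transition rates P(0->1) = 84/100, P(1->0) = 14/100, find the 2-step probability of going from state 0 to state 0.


Computing P^2 by matrix multiplication.
P = [[0.1600, 0.8400], [0.1400, 0.8600]]
After raising P to the power 2:
P^2(0,0) = 0.1432

0.1432


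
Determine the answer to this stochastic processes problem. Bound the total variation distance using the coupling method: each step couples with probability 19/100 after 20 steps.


TV distance bound <= (1-delta)^n
= (1 - 0.1900)^20
= 0.8100^20
= 0.0148

0.0148


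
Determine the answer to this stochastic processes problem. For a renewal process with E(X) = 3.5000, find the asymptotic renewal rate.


Long-run renewal rate = 1/E(X)
= 1/3.5000
= 0.2857

0.2857


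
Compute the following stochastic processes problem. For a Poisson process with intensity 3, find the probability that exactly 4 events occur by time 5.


P(N(t)=k) = (lambda*t)^k * exp(-lambda*t) / k!
lambda*t = 15
= 15^4 * exp(-15) / 4!
= 50625 * 3.0590e-07 / 24
= 6.4526e-04

6.4526e-04


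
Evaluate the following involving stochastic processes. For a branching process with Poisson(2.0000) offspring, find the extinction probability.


Since mu = 2.0000 > 1, extinction prob q < 1.
Solve s = exp(mu*(s-1)) iteratively.
q = 0.2032

0.2032


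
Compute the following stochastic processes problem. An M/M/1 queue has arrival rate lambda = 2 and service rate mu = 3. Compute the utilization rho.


rho = lambda/mu
= 2/3
= 0.6667

0.6667


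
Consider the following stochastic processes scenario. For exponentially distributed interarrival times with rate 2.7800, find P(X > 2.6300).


P(X > t) = exp(-lambda * t)
= exp(-2.7800 * 2.6300)
= exp(-7.3114) = 6.6788e-04

6.6788e-04


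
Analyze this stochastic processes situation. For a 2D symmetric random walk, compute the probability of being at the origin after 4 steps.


P = C(4,2)^2 / 4^4
= 6^2 / 256
= 36 / 256
= 0.1406

0.1406


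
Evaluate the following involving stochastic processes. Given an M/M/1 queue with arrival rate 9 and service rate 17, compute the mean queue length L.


rho = 9/17 = 0.5294
L = rho/(1-rho)
= 0.5294/0.4706
= 1.1250

1.1250


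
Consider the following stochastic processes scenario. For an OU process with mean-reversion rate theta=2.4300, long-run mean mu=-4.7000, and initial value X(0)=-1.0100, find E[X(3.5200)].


E[X(t)] = mu + (X(0) - mu)*exp(-theta*t)
= -4.7000 + (-1.0100 - -4.7000)*exp(-2.4300*3.5200)
= -4.7000 + 3.6900 * 1.9285e-04
= -4.6993

-4.6993
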